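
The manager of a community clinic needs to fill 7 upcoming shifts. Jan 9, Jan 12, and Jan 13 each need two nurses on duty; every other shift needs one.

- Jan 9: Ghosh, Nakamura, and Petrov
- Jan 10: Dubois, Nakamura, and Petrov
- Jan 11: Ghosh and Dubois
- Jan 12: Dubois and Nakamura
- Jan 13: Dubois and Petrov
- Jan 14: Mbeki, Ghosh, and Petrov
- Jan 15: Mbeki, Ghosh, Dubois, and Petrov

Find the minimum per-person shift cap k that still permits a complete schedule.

2

With 5 nurses and 10 worker-slots to fill, someone must work at least ⌈10/5⌉ = 2 shifts, so k ≥ 2.
k = 2 works: Jan 9→Ghosh+Nakamura, Jan 10→Petrov, Jan 11→Ghosh, Jan 12→Dubois+Nakamura, Jan 13→Dubois+Petrov, Jan 14→Mbeki, Jan 15→Mbeki.
Loads: Mbeki 2, Ghosh 2, Dubois 2, Nakamura 2, Petrov 2 — all ≤ 2.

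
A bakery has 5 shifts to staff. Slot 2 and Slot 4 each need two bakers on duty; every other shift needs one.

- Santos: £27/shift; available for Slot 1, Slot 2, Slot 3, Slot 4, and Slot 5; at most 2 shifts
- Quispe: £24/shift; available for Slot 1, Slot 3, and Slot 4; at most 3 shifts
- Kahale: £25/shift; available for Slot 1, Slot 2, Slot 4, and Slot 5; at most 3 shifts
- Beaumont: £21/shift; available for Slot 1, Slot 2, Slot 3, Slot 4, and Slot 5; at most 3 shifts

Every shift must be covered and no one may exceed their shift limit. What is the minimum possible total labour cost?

£160

Picking the cheapest available baker for each shift independently would cost £154, but that ignores the shift limits.
An optimal schedule: Slot 1→Quispe, Slot 2→Beaumont+Kahale, Slot 3→Quispe, Slot 4→Beaumont+Quispe, Slot 5→Beaumont.
Total: 24 + 21 + 25 + 24 + 21 + 24 + 21 = £160.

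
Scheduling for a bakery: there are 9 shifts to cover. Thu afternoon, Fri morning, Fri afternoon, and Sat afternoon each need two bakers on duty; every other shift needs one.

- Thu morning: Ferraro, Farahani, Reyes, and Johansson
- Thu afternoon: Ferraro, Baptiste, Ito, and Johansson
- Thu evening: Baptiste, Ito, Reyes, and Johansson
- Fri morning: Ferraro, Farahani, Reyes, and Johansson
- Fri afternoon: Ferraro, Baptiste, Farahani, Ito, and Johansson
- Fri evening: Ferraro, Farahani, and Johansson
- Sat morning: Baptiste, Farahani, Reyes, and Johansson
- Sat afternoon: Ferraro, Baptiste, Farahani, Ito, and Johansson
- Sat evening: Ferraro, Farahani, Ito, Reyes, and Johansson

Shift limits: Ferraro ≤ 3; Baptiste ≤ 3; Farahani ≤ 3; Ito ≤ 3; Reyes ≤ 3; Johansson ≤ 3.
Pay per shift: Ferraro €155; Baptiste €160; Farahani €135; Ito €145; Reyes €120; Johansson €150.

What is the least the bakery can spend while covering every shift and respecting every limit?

Picking the cheapest available baker for each shift independently would cost €1725, but that ignores the shift limits.
An optimal schedule: Thu morning→Reyes, Thu afternoon→Ito+Johansson, Thu evening→Reyes, Fri morning→Farahani+Johansson, Fri afternoon→Ito+Johansson, Fri evening→Farahani, Sat morning→Reyes, Sat afternoon→Ito+Ferraro, Sat evening→Farahani.
Total: 120 + 145 + 150 + 120 + 135 + 150 + 145 + 150 + 135 + 120 + 145 + 155 + 135 = €1805.

€1805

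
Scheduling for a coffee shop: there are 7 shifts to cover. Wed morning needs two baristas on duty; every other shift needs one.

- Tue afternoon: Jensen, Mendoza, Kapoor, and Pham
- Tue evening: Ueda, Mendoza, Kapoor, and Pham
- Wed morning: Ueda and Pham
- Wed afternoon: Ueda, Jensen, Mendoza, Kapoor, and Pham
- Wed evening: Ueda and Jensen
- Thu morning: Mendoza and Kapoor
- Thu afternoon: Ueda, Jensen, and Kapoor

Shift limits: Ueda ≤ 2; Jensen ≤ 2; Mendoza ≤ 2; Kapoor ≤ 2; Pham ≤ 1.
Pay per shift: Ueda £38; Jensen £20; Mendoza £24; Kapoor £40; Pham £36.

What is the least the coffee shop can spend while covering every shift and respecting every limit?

£240

Wed morning can only be covered by Ueda and Pham, so that assignment is forced.
Picking the cheapest available barista for each shift independently would cost £202, but that ignores the shift limits.
An optimal schedule: Tue afternoon→Jensen, Tue evening→Mendoza, Wed morning→Ueda+Pham, Wed afternoon→Kapoor, Wed evening→Ueda, Thu morning→Mendoza, Thu afternoon→Jensen.
Total: 20 + 24 + 38 + 36 + 40 + 38 + 24 + 20 = £240.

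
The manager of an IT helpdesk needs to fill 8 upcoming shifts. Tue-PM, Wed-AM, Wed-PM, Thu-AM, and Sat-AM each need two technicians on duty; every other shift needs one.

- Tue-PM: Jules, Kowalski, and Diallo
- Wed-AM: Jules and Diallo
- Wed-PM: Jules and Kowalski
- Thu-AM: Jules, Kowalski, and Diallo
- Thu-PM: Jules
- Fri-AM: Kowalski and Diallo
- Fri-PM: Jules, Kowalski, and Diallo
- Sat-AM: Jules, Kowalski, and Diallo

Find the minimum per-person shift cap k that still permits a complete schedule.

With 3 technicians and 13 worker-slots to fill, someone must work at least ⌈13/3⌉ = 5 shifts, so k ≥ 5.
k = 5 works: Tue-PM→Jules+Kowalski, Wed-AM→Jules+Diallo, Wed-PM→Jules+Kowalski, Thu-AM→Jules+Kowalski, Thu-PM→Jules, Fri-AM→Kowalski, Fri-PM→Diallo, Sat-AM→Kowalski+Diallo.
Loads: Jules 5, Kowalski 5, Diallo 3 — all ≤ 5.

5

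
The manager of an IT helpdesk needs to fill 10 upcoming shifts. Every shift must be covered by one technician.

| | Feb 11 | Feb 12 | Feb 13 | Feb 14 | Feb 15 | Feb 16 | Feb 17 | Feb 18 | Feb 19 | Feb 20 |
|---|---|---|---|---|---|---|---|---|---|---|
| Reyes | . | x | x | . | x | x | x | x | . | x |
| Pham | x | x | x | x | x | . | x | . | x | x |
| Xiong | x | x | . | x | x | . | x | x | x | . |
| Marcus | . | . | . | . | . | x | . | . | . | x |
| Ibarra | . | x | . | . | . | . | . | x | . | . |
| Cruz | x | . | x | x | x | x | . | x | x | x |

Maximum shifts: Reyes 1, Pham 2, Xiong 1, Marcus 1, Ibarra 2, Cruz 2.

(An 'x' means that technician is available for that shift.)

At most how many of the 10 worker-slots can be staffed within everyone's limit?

9

Total capacity across all technicians is 1+2+1+1+2+2 = 9, and 10 slots are needed, so at most 9 can be filled.
An assignment achieving 9: Feb 11→Pham, Feb 12→Ibarra, Feb 13→Reyes, Feb 14→Pham, Feb 15→Cruz, Feb 16→Marcus, Feb 17→Xiong, Feb 18→Ibarra, Feb 19→Cruz.
Loads: Reyes 1/1, Pham 2/2, Xiong 1/1, Marcus 1/1, Ibarra 2/2, Cruz 2/2.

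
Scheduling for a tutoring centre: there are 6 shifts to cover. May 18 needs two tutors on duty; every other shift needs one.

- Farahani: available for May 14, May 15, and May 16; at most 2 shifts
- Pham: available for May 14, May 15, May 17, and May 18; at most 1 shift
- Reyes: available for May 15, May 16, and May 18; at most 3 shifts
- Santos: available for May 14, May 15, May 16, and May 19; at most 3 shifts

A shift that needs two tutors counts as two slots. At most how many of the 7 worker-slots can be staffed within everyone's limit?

Total capacity across all tutors is 2+1+3+3 = 9, and 7 slots are needed, so at most 7 can be filled.
Shifts {May 17, May 18} need 3 slots but only Pham and Reyes are available for them, supplying at most 2 — so at least 1 slot must go unfilled.
An assignment achieving 6: May 14→Farahani, May 15→Reyes, May 16→Farahani, May 17→Pham, May 18→Reyes, May 19→Santos.
Loads: Farahani 2/2, Pham 1/1, Reyes 2/3, Santos 1/3.

6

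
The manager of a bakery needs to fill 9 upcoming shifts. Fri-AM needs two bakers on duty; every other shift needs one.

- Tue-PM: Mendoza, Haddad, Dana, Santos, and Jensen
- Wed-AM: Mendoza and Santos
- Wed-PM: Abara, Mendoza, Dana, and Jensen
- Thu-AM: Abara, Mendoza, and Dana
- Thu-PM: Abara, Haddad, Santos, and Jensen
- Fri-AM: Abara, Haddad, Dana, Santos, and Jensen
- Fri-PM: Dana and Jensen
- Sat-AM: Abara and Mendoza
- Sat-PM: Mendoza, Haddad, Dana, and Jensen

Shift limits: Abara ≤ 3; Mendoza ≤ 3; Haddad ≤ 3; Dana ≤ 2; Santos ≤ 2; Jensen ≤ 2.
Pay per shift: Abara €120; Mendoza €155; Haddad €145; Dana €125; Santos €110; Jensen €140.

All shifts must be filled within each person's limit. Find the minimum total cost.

Picking the cheapest available baker for each shift independently would cost €1170, but that ignores the shift limits.
An optimal schedule: Tue-PM→Jensen, Wed-AM→Santos, Wed-PM→Abara, Thu-AM→Abara, Thu-PM→Santos, Fri-AM→Jensen+Haddad, Fri-PM→Dana, Sat-AM→Abara, Sat-PM→Dana.
Total: 140 + 110 + 120 + 120 + 110 + 140 + 145 + 125 + 120 + 125 = €1255.

€1255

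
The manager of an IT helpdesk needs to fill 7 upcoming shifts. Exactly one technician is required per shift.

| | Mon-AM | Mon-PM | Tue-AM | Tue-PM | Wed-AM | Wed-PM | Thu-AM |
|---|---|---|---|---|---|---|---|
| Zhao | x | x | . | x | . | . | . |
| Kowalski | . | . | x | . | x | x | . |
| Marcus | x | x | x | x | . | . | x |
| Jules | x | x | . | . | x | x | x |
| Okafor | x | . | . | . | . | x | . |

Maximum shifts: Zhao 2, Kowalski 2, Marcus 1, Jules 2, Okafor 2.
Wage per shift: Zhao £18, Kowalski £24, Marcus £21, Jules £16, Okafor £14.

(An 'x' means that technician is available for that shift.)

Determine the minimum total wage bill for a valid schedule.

Picking the cheapest available technician for each shift independently would cost £115, but that ignores the shift limits.
An optimal schedule: Mon-AM→Okafor, Mon-PM→Zhao, Tue-AM→Marcus, Tue-PM→Zhao, Wed-AM→Jules, Wed-PM→Okafor, Thu-AM→Jules.
Total: 14 + 18 + 21 + 18 + 16 + 14 + 16 = £117.

£117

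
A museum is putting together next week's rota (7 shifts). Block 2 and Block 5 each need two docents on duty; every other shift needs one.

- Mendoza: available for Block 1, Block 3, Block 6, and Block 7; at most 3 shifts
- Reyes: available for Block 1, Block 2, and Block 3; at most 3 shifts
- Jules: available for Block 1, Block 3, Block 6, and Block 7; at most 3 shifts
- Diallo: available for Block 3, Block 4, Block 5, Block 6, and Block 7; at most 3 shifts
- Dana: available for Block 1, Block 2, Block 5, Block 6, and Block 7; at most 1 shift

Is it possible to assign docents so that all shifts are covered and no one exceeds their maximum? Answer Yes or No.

Total capacity is 13 and 9 slots are needed, so capacity alone doesn't rule it out.
Shifts {Block 2, Block 5} need 4 worker-slots in total, but the docents available for any of those shifts (Reyes, Diallo, and Dana) can supply at most 3 among them. So no valid schedule exists.

No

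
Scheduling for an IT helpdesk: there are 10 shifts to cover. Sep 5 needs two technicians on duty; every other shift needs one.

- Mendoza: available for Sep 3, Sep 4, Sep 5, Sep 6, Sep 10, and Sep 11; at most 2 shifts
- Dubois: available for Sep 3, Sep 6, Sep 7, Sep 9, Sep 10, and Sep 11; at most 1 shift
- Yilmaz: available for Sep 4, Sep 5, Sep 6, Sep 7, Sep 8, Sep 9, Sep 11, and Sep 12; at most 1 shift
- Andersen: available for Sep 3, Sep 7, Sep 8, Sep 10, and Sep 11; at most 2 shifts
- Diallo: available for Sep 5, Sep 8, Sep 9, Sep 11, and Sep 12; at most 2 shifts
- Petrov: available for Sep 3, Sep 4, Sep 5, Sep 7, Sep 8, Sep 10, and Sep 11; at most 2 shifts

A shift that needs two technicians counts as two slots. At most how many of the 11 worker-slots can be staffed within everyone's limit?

Total capacity across all technicians is 2+1+1+2+2+2 = 10, and 11 slots are needed, so at most 10 can be filled.
An assignment achieving 10: Sep 3→Andersen, Sep 4→Mendoza, Sep 5→Diallo+Petrov, Sep 6→Mendoza, Sep 7→Andersen, Sep 8→Diallo, Sep 9→Dubois, Sep 10→Petrov, Sep 12→Yilmaz.
Loads: Mendoza 2/2, Dubois 1/1, Yilmaz 1/1, Andersen 2/2, Diallo 2/2, Petrov 2/2.

10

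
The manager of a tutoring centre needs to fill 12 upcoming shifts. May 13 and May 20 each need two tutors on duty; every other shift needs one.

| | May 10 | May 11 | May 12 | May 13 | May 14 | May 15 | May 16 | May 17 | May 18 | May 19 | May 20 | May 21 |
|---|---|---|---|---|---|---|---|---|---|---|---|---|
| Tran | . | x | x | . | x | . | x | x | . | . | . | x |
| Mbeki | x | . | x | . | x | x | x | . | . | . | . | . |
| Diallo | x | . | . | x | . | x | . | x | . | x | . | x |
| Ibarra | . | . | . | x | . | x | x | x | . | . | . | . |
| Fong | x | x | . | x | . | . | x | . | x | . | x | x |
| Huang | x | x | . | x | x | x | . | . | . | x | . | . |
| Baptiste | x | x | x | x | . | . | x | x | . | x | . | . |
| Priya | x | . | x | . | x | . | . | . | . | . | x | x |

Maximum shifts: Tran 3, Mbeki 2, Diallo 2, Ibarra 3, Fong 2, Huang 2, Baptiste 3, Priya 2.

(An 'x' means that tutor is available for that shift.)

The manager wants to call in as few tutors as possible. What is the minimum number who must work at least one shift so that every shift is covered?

14 slots to fill and no one can take more than 3, so at least ⌈14/3⌉ = 5 tutors are needed.
Any 5 tutors together have capacity at most 3+3+3+2+2 = 13 < 14 slots, so 5 can never suffice.
Tran, Mbeki, Diallo, Ibarra, Fong, and Priya alone can cover everything: May 10→Mbeki, May 11→Tran, May 12→Tran, May 13→Diallo+Ibarra, May 14→Tran, May 15→Mbeki, May 16→Ibarra, May 17→Ibarra, May 18→Fong, May 19→Diallo, May 20→Fong+Priya, May 21→Priya.

6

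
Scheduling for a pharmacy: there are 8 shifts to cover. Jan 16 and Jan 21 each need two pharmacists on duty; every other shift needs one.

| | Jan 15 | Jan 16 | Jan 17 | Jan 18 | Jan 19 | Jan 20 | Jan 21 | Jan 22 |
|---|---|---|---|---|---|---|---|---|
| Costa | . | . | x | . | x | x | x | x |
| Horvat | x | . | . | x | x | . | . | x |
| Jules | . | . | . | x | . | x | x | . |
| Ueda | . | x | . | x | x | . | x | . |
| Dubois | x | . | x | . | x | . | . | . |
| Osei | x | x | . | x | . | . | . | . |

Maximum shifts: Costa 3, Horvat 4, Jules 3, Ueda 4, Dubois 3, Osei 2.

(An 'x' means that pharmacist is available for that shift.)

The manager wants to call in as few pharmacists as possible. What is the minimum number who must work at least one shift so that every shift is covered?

4

10 slots to fill and no one can take more than 4, so at least ⌈10/4⌉ = 3 pharmacists are needed.
No set of 3 pharmacists can cover every shift (each such set leaves at least one shift with no one available or exceeds a cap).
Costa, Horvat, Ueda, and Osei alone can cover everything: Jan 15→Horvat, Jan 16→Ueda+Osei, Jan 17→Costa, Jan 18→Horvat, Jan 19→Horvat, Jan 20→Costa, Jan 21→Costa+Ueda, Jan 22→Horvat.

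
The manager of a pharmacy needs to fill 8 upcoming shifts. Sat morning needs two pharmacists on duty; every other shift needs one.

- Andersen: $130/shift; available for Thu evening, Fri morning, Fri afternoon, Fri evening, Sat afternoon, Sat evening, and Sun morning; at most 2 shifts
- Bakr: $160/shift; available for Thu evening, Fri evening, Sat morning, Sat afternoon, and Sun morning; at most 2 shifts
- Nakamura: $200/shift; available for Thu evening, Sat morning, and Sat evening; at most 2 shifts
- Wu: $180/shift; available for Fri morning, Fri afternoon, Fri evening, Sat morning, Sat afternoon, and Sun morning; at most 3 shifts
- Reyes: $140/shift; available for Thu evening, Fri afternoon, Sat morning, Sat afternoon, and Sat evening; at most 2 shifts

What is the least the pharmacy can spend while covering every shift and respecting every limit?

$1400

Picking the cheapest available pharmacist for each shift independently would cost $1210, but that ignores the shift limits.
An optimal schedule: Thu evening→Reyes, Fri morning→Andersen, Fri afternoon→Andersen, Fri evening→Bakr, Sat morning→Bakr+Wu, Sat afternoon→Wu, Sat evening→Reyes, Sun morning→Wu.
Total: 140 + 130 + 130 + 160 + 160 + 180 + 180 + 140 + 180 = $1400.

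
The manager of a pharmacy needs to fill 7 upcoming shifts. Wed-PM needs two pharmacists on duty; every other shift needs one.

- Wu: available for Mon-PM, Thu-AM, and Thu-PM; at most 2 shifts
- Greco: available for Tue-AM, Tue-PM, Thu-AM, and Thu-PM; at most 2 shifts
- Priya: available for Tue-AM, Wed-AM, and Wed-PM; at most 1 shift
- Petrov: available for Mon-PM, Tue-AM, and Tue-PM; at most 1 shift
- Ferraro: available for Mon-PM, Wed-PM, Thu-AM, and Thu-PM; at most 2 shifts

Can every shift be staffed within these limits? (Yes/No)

Total capacity is 8 and 8 slots are needed, so capacity alone doesn't rule it out.
Shifts {Wed-AM, Wed-PM} need 3 worker-slots in total, but the pharmacists available for any of those shifts (Priya and Ferraro) can supply at most 2 among them. So no valid schedule exists.

No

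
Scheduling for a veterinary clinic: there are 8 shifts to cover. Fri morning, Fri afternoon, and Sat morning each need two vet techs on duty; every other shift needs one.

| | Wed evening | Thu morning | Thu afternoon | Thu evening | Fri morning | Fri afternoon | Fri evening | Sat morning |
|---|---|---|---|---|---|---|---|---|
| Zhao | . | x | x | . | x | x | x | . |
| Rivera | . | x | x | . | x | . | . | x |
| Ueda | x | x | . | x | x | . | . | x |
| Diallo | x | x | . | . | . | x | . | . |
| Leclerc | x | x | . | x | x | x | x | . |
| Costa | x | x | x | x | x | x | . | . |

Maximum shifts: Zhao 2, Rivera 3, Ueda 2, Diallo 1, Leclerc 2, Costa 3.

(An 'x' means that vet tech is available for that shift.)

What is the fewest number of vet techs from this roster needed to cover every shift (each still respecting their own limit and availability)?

5

11 slots to fill and no one can take more than 3, so at least ⌈11/3⌉ = 4 vet techs are needed.
Any 4 vet techs together have capacity at most 3+3+2+2 = 10 < 11 slots, so 4 can never suffice.
Zhao, Rivera, Ueda, Diallo, and Costa alone can cover everything: Wed evening→Diallo, Thu morning→Costa, Thu afternoon→Rivera, Thu evening→Ueda, Fri morning→Rivera+Costa, Fri afternoon→Zhao+Costa, Fri evening→Zhao, Sat morning→Rivera+Ueda.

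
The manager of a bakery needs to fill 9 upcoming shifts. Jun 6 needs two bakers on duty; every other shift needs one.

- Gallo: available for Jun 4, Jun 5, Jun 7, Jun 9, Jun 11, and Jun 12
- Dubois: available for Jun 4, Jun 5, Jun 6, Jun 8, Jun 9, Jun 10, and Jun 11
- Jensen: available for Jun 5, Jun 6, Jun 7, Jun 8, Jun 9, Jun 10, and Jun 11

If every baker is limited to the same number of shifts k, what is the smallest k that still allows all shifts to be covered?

4

With 3 bakers and 10 worker-slots to fill, someone must work at least ⌈10/3⌉ = 4 shifts, so k ≥ 4.
k = 4 works: Jun 4→Gallo, Jun 5→Gallo, Jun 6→Dubois+Jensen, Jun 7→Gallo, Jun 8→Dubois, Jun 9→Dubois, Jun 10→Dubois, Jun 11→Jensen, Jun 12→Gallo.
Loads: Gallo 4, Dubois 4, Jensen 2 — all ≤ 4.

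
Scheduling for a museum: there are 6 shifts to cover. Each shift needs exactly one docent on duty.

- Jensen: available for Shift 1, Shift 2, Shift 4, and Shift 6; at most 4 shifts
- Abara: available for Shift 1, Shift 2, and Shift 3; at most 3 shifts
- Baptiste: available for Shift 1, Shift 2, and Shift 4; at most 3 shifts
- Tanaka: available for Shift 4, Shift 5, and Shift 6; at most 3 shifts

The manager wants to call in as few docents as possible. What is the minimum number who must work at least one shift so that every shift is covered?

2

6 slots to fill and no one can take more than 4, so at least ⌈6/4⌉ = 2 docents are needed.
Abara and Tanaka alone can cover everything: Shift 1→Abara, Shift 2→Abara, Shift 3→Abara, Shift 4→Tanaka, Shift 5→Tanaka, Shift 6→Tanaka.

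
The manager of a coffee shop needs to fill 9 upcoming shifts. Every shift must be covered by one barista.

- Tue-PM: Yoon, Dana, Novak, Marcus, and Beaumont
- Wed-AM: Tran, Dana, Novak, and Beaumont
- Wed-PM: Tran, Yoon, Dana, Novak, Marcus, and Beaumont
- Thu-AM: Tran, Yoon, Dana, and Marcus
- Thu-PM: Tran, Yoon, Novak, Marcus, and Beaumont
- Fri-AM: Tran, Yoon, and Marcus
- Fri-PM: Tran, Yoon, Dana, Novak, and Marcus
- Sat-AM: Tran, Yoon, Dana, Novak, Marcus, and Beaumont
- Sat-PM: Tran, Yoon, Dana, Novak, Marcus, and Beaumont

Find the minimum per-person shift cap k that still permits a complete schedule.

2

With 6 baristas and 9 worker-slots to fill, someone must work at least ⌈9/6⌉ = 2 shifts, so k ≥ 2.
k = 2 works: Tue-PM→Yoon, Wed-AM→Tran, Wed-PM→Dana, Thu-AM→Yoon, Thu-PM→Novak, Fri-AM→Tran, Fri-PM→Dana, Sat-AM→Novak, Sat-PM→Marcus.
Loads: Tran 2, Yoon 2, Dana 2, Novak 2, Marcus 1, Beaumont 0 — all ≤ 2.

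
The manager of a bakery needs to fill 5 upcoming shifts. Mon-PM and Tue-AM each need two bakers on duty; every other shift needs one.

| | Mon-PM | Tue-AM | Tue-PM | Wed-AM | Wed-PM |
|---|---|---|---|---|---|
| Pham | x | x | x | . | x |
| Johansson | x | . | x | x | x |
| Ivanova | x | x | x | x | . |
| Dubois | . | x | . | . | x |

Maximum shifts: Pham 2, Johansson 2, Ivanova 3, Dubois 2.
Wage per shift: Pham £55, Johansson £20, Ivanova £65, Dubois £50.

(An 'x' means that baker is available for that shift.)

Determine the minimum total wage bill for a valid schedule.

Picking the cheapest available baker for each shift independently would cost £240, but that ignores the shift limits.
An optimal schedule: Mon-PM→Johansson+Pham, Tue-AM→Dubois+Pham, Tue-PM→Ivanova, Wed-AM→Johansson, Wed-PM→Dubois.
Total: 20 + 55 + 50 + 55 + 65 + 20 + 50 = £315.

£315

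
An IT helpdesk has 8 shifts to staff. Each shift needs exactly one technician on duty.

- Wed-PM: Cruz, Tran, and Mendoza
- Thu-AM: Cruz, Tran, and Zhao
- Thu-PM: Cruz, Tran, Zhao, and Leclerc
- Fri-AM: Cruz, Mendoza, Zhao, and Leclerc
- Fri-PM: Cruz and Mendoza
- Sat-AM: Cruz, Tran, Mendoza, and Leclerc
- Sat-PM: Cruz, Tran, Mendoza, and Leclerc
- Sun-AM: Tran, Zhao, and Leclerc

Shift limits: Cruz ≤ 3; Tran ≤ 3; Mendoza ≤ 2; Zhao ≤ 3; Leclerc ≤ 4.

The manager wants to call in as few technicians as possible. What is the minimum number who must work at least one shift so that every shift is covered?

3

8 slots to fill and no one can take more than 4, so at least ⌈8/4⌉ = 2 technicians are needed.
Any 2 technicians together have capacity at most 4+3 = 7 < 8 slots, so 2 can never suffice.
Cruz, Tran, and Mendoza alone can cover everything: Wed-PM→Tran, Thu-AM→Cruz, Thu-PM→Cruz, Fri-AM→Cruz, Fri-PM→Mendoza, Sat-AM→Tran, Sat-PM→Mendoza, Sun-AM→Tran.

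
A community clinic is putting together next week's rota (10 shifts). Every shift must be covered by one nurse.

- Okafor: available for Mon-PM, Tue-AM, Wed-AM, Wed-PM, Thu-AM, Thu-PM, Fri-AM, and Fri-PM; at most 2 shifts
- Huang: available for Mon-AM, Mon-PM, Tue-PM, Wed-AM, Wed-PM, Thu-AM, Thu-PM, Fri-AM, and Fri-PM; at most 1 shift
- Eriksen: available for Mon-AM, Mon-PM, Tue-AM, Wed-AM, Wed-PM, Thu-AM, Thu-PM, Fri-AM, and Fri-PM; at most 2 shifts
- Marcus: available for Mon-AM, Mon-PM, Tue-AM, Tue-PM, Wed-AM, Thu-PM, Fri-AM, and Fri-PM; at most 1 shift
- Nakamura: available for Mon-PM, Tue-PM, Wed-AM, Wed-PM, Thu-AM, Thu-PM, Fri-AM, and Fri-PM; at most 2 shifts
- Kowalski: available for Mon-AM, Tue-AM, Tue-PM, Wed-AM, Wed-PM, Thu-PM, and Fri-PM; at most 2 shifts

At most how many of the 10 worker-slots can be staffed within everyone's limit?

Total capacity across all nurses is 2+1+2+1+2+2 = 10, and 10 slots are needed, so at most 10 can be filled.
An assignment achieving 10: Mon-AM→Huang, Mon-PM→Eriksen, Tue-AM→Okafor, Tue-PM→Marcus, Wed-AM→Nakamura, Wed-PM→Eriksen, Thu-AM→Okafor, Thu-PM→Kowalski, Fri-AM→Nakamura, Fri-PM→Kowalski.
Loads: Okafor 2/2, Huang 1/1, Eriksen 2/2, Marcus 1/1, Nakamura 2/2, Kowalski 2/2.

10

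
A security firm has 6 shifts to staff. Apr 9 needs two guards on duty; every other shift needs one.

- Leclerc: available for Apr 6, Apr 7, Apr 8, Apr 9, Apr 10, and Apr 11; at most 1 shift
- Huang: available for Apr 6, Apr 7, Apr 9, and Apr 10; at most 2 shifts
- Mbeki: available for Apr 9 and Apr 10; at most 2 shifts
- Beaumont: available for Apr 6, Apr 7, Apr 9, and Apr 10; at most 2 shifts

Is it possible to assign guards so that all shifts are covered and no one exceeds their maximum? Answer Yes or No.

Total capacity is 7 and 7 slots are needed, so capacity alone doesn't rule it out.
Shifts {Apr 8, Apr 11} need 2 worker-slots in total, but the guards available for any of those shifts (Leclerc) can supply at most 1 among them. So no valid schedule exists.

No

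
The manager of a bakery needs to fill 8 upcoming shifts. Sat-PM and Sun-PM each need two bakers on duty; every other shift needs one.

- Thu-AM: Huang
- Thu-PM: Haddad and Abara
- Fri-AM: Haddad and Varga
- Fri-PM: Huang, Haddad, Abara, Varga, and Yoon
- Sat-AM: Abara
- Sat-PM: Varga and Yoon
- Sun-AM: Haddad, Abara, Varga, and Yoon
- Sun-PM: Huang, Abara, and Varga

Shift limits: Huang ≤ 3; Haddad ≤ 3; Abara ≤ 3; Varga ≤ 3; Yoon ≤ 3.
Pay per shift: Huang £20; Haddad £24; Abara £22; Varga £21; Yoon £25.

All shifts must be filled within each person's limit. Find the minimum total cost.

Thu-AM can only be covered by Huang, so that assignment is forced.
Sat-AM can only be covered by Abara, so that assignment is forced.
Sat-PM can only be covered by Varga and Yoon, so that assignment is forced.
Picking the cheapest available baker for each shift independently would cost £213, but that ignores the shift limits.
An optimal schedule: Thu-AM→Huang, Thu-PM→Abara, Fri-AM→Varga, Fri-PM→Huang, Sat-AM→Abara, Sat-PM→Varga+Yoon, Sun-AM→Abara, Sun-PM→Huang+Varga.
Total: 20 + 22 + 21 + 20 + 22 + 21 + 25 + 22 + 20 + 21 = £214.

£214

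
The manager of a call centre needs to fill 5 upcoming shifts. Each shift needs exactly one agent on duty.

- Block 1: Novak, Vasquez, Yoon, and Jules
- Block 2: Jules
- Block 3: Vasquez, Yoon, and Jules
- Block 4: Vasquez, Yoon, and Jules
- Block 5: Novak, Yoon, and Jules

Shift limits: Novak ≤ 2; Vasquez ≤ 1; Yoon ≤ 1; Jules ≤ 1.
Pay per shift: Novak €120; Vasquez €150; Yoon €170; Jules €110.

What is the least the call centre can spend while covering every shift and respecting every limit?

Block 2 can only be covered by Jules, so that assignment is forced.
Picking the cheapest available agent for each shift independently would cost €550, but that ignores the shift limits.
An optimal schedule: Block 1→Novak, Block 2→Jules, Block 3→Vasquez, Block 4→Yoon, Block 5→Novak.
Total: 120 + 110 + 150 + 170 + 120 = €670.

€670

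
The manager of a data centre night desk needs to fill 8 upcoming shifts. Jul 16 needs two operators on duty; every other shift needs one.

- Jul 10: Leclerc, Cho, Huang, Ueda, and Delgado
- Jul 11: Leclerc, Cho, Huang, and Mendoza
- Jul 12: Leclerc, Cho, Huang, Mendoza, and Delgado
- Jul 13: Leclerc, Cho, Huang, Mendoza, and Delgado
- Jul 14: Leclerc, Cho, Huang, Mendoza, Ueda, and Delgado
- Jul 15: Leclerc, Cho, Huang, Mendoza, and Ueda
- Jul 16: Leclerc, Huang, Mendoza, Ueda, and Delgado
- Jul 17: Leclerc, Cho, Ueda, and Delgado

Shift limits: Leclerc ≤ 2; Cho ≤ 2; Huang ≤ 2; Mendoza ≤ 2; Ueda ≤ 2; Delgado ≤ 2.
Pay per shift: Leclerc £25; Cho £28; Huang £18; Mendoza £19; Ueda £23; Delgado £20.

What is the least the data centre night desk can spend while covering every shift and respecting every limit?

£185

Picking the cheapest available operator for each shift independently would cost £165, but that ignores the shift limits.
An optimal schedule: Jul 10→Huang, Jul 11→Huang, Jul 12→Mendoza, Jul 13→Mendoza, Jul 14→Delgado, Jul 15→Ueda, Jul 16→Ueda+Leclerc, Jul 17→Delgado.
Total: 18 + 18 + 19 + 19 + 20 + 23 + 23 + 25 + 20 = £185.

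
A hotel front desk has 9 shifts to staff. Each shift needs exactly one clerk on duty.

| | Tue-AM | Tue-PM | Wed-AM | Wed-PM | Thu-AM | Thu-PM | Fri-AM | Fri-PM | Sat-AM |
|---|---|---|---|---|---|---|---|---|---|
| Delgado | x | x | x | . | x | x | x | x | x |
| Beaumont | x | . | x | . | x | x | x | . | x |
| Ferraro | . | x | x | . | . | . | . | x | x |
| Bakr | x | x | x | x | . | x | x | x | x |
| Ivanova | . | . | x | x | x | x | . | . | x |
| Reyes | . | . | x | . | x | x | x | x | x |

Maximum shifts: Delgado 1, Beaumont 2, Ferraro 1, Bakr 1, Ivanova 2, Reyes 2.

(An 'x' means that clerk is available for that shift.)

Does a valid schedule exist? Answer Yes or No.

One valid schedule: Tue-AM→Delgado, Tue-PM→Ferraro, Wed-AM→Ivanova, Wed-PM→Bakr, Thu-AM→Beaumont, Thu-PM→Ivanova, Fri-AM→Beaumont, Fri-PM→Reyes, Sat-AM→Reyes.
Loads: Delgado 1/1, Beaumont 2/2, Ferraro 1/1, Bakr 1/1, Ivanova 2/2, Reyes 2/2 — all within limits.

Yes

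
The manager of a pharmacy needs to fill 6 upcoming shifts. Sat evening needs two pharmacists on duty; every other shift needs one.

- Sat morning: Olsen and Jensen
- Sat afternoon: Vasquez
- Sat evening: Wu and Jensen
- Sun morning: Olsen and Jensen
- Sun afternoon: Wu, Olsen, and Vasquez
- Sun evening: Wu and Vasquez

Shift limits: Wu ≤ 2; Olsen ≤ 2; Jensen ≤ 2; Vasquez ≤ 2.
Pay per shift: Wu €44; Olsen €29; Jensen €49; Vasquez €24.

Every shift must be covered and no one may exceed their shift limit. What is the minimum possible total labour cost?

Sat afternoon can only be covered by Vasquez, so that assignment is forced.
Sat evening can only be covered by Wu and Jensen, so that assignment is forced.
Picking the cheapest available pharmacist for each shift independently would cost €223, but that ignores the shift limits.
An optimal schedule: Sat morning→Olsen, Sat afternoon→Vasquez, Sat evening→Wu+Jensen, Sun morning→Olsen, Sun afternoon→Vasquez, Sun evening→Wu.
Total: 29 + 24 + 44 + 49 + 29 + 24 + 44 = €243.

€243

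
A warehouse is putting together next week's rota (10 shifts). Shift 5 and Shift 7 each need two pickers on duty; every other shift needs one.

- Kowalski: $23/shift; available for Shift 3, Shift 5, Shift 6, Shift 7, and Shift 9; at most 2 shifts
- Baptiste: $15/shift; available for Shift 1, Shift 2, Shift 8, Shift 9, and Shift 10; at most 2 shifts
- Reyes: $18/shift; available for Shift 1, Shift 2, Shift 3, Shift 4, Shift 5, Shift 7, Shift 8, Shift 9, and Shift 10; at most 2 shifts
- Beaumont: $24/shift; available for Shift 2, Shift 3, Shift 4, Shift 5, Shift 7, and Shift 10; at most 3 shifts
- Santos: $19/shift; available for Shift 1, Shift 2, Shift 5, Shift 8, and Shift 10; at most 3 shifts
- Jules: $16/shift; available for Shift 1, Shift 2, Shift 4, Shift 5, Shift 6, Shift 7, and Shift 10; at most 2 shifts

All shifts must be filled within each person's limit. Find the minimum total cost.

Picking the cheapest available picker for each shift independently would cost $193, but that ignores the shift limits.
An optimal schedule: Shift 1→Reyes, Shift 2→Santos, Shift 3→Reyes, Shift 4→Jules, Shift 5→Santos+Kowalski, Shift 6→Jules, Shift 7→Kowalski+Beaumont, Shift 8→Baptiste, Shift 9→Baptiste, Shift 10→Santos.
Total: 18 + 19 + 18 + 16 + 19 + 23 + 16 + 23 + 24 + 15 + 15 + 19 = $225.

$225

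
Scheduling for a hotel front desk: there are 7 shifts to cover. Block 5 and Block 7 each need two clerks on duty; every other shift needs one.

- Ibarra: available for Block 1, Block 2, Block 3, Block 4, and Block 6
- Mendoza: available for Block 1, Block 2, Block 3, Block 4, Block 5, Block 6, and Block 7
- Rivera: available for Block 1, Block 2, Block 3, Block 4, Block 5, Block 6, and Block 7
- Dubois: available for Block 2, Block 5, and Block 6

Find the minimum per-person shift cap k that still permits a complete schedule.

3

With 4 clerks and 9 worker-slots to fill, someone must work at least ⌈9/4⌉ = 3 shifts, so k ≥ 3.
k = 3 works: Block 1→Ibarra, Block 2→Mendoza, Block 3→Ibarra, Block 4→Ibarra, Block 5→Mendoza+Rivera, Block 6→Rivera, Block 7→Mendoza+Rivera.
Loads: Ibarra 3, Mendoza 3, Rivera 3, Dubois 0 — all ≤ 3.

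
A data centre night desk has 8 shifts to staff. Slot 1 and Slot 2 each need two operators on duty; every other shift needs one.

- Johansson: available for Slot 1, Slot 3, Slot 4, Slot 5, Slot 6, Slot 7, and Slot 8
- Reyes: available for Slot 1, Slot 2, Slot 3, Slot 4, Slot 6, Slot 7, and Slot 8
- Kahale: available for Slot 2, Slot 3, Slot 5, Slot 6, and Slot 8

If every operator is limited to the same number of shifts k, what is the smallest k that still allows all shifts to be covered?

With 3 operators and 10 worker-slots to fill, someone must work at least ⌈10/3⌉ = 4 shifts, so k ≥ 4.
k = 4 works: Slot 1→Johansson+Reyes, Slot 2→Reyes+Kahale, Slot 3→Reyes, Slot 4→Johansson, Slot 5→Johansson, Slot 6→Reyes, Slot 7→Johansson, Slot 8→Kahale.
Loads: Johansson 4, Reyes 4, Kahale 2 — all ≤ 4.

4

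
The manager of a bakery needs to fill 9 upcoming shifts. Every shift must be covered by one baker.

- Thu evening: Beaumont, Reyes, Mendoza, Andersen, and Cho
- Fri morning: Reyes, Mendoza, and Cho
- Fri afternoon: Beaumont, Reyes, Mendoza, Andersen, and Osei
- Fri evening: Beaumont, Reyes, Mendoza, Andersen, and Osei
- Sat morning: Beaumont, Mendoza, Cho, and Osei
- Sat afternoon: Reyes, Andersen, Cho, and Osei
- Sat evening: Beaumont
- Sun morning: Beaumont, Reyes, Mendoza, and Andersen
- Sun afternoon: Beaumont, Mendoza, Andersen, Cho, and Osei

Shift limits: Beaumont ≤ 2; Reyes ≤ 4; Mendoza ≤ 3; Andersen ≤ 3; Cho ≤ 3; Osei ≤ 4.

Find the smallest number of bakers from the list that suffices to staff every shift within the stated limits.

9 slots to fill and no one can take more than 4, so at least ⌈9/4⌉ = 3 bakers are needed.
Beaumont, Reyes, and Mendoza alone can cover everything: Thu evening→Reyes, Fri morning→Reyes, Fri afternoon→Reyes, Fri evening→Mendoza, Sat morning→Beaumont, Sat afternoon→Reyes, Sat evening→Beaumont, Sun morning→Mendoza, Sun afternoon→Mendoza.

3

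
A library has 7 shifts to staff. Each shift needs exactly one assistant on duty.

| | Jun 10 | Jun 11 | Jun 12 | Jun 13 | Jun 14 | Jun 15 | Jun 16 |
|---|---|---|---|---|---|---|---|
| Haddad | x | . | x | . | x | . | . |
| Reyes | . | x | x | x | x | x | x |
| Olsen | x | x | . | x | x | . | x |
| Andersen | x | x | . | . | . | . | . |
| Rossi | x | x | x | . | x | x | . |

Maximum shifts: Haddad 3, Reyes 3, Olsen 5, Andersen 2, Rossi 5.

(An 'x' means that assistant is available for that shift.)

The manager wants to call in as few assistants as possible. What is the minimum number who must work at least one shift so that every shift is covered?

2

7 slots to fill and no one can take more than 5, so at least ⌈7/5⌉ = 2 assistants are needed.
Reyes and Olsen alone can cover everything: Jun 10→Olsen, Jun 11→Reyes, Jun 12→Reyes, Jun 13→Olsen, Jun 14→Olsen, Jun 15→Reyes, Jun 16→Olsen.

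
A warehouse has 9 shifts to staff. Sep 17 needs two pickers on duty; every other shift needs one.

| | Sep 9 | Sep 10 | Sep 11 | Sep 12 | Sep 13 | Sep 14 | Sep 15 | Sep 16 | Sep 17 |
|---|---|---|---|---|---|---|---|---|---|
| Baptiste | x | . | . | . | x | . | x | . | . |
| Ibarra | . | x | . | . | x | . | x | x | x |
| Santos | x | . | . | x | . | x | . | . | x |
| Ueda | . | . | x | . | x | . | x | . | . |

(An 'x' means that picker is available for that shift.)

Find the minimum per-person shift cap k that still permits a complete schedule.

With 4 pickers and 10 worker-slots to fill, someone must work at least ⌈10/4⌉ = 3 shifts, so k ≥ 3.
k = 3 works: Sep 9→Baptiste, Sep 10→Ibarra, Sep 11→Ueda, Sep 12→Santos, Sep 13→Baptiste, Sep 14→Santos, Sep 15→Baptiste, Sep 16→Ibarra, Sep 17→Ibarra+Santos.
Loads: Baptiste 3, Ibarra 3, Santos 3, Ueda 1 — all ≤ 3.

3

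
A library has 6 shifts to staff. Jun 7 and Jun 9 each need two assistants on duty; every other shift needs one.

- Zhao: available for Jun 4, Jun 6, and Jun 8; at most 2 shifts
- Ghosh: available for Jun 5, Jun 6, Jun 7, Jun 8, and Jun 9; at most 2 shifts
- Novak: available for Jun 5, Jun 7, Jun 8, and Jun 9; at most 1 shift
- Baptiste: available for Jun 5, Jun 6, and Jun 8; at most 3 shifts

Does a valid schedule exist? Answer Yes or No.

No

Total capacity is 8 and 8 slots are needed, so capacity alone doesn't rule it out.
Shifts {Jun 7, Jun 9} need 4 worker-slots in total, but the assistants available for any of those shifts (Ghosh and Novak) can supply at most 3 among them. So no valid schedule exists.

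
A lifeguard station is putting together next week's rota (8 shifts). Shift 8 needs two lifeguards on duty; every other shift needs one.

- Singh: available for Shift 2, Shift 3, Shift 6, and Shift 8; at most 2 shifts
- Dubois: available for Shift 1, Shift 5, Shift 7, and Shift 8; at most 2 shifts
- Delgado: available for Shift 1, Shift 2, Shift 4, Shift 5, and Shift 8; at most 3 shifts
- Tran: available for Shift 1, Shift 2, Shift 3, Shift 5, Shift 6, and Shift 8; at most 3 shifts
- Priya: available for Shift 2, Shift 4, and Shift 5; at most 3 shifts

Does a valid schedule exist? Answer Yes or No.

Shift 7 can only be covered by Dubois, so that assignment is forced.
One valid schedule: Shift 1→Dubois, Shift 2→Delgado, Shift 3→Singh, Shift 4→Delgado, Shift 5→Tran, Shift 6→Singh, Shift 7→Dubois, Shift 8→Delgado+Tran.
Loads: Singh 2/2, Dubois 2/2, Delgado 3/3, Tran 2/3, Priya 0/3 — all within limits.

Yes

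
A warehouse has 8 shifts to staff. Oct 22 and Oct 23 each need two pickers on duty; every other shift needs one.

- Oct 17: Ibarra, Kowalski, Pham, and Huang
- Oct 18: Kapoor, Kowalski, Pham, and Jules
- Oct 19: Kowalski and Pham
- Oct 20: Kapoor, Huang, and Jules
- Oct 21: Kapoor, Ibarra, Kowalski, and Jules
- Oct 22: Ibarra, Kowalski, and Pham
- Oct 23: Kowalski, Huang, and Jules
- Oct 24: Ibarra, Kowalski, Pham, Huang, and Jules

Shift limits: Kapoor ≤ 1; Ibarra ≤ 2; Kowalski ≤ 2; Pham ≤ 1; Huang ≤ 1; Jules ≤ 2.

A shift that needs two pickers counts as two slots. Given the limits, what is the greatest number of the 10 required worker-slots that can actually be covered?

9

Total capacity across all pickers is 1+2+2+1+1+2 = 9, and 10 slots are needed, so at most 9 can be filled.
An assignment achieving 9: Oct 17→Ibarra, Oct 18→Pham, Oct 19→Kowalski, Oct 20→Kapoor, Oct 21→Jules, Oct 22→Ibarra+Kowalski, Oct 23→Huang+Jules.
Loads: Kapoor 1/1, Ibarra 2/2, Kowalski 2/2, Pham 1/1, Huang 1/1, Jules 2/2.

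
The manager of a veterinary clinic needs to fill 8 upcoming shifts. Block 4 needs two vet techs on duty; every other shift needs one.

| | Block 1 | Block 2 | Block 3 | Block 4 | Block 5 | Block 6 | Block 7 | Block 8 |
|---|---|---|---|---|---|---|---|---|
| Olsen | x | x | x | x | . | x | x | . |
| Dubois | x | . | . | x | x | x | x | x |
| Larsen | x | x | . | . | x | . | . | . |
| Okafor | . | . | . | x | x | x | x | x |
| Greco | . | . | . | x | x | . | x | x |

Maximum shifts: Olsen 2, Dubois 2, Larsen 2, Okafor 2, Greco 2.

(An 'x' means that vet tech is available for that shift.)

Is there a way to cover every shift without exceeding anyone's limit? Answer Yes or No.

Block 3 can only be covered by Olsen, so that assignment is forced.
One valid schedule: Block 1→Dubois, Block 2→Olsen, Block 3→Olsen, Block 4→Okafor+Greco, Block 5→Larsen, Block 6→Dubois, Block 7→Greco, Block 8→Okafor.
Loads: Olsen 2/2, Dubois 2/2, Larsen 1/2, Okafor 2/2, Greco 2/2 — all within limits.

Yes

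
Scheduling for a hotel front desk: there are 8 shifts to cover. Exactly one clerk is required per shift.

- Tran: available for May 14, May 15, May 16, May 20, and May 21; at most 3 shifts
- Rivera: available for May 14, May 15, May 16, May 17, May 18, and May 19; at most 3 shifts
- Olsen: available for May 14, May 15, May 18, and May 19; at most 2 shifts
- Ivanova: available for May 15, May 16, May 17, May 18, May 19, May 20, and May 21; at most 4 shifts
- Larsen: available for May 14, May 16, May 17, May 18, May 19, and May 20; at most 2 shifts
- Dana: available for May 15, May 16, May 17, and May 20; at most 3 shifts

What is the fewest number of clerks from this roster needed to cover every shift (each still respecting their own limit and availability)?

3

8 slots to fill and no one can take more than 4, so at least ⌈8/4⌉ = 2 clerks are needed.
Any 2 clerks together have capacity at most 4+3 = 7 < 8 slots, so 2 can never suffice.
Tran, Rivera, and Olsen alone can cover everything: May 14→Olsen, May 15→Olsen, May 16→Tran, May 17→Rivera, May 18→Rivera, May 19→Rivera, May 20→Tran, May 21→Tran.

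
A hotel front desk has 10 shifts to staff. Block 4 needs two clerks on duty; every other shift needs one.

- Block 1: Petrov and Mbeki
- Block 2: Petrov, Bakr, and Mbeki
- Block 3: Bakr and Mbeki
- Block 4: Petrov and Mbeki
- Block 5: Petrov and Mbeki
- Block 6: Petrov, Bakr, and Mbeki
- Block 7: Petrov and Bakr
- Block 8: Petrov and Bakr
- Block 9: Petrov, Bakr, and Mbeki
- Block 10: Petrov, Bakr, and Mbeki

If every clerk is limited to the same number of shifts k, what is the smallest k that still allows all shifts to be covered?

With 3 clerks and 11 worker-slots to fill, someone must work at least ⌈11/3⌉ = 4 shifts, so k ≥ 4.
k = 4 works: Block 1→Petrov, Block 2→Bakr, Block 3→Bakr, Block 4→Petrov+Mbeki, Block 5→Petrov, Block 6→Bakr, Block 7→Petrov, Block 8→Bakr, Block 9→Mbeki, Block 10→Mbeki.
Loads: Petrov 4, Bakr 4, Mbeki 3 — all ≤ 4.

4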